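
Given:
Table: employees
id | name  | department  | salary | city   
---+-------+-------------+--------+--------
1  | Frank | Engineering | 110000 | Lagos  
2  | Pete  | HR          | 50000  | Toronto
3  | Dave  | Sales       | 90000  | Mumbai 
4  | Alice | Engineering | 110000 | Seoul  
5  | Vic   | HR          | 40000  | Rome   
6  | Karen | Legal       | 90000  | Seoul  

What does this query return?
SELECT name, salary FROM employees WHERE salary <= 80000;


Filtering: salary <= 80000
Matching: 2 rows

2 rows:
Pete, 50000
Vic, 40000


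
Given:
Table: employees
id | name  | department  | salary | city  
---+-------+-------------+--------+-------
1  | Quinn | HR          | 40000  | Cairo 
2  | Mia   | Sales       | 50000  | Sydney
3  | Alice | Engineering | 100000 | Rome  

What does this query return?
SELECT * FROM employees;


SELECT * returns all 3 rows with all columns

3 rows:
1, Quinn, HR, 40000, Cairo
2, Mia, Sales, 50000, Sydney
3, Alice, Engineering, 100000, Rome


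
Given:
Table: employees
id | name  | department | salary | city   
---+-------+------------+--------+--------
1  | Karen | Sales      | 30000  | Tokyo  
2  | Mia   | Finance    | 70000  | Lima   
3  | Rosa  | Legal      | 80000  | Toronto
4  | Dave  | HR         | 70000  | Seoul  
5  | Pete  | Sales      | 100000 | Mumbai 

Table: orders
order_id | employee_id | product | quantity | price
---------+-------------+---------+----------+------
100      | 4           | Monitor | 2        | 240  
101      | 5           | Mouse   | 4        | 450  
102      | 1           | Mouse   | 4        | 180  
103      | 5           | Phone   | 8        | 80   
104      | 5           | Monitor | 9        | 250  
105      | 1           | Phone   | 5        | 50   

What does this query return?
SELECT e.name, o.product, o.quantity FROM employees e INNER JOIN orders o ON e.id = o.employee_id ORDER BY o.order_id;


Joining employees.id = orders.employee_id:
  employee Dave (id=4) -> order Monitor
  employee Pete (id=5) -> order Mouse
  employee Karen (id=1) -> order Mouse
  employee Pete (id=5) -> order Phone
  employee Pete (id=5) -> order Monitor
  employee Karen (id=1) -> order Phone


6 rows:
Dave, Monitor, 2
Pete, Mouse, 4
Karen, Mouse, 4
Pete, Phone, 8
Pete, Monitor, 9
Karen, Phone, 5


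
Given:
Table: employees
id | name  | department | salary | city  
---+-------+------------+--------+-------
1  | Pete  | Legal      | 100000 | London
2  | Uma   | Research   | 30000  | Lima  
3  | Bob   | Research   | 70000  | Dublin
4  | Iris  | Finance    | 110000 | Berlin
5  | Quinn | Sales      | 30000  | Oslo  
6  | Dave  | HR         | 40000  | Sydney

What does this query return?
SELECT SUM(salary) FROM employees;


SUM(salary) = 100000 + 30000 + 70000 + 110000 + 30000 + 40000 = 380000

380000


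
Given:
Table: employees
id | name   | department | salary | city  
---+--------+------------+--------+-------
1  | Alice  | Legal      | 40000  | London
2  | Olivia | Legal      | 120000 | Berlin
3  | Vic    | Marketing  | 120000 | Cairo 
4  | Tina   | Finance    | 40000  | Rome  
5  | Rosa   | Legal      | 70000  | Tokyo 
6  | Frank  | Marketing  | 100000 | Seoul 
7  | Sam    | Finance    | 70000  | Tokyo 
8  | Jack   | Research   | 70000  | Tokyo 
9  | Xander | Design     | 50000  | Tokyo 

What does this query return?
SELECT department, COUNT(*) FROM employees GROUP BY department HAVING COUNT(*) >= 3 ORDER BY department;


Groups with count >= 3:
  Legal: 3 -> PASS
  Design: 1 -> filtered out
  Finance: 2 -> filtered out
  Marketing: 2 -> filtered out
  Research: 1 -> filtered out


1 groups:
Legal, 3


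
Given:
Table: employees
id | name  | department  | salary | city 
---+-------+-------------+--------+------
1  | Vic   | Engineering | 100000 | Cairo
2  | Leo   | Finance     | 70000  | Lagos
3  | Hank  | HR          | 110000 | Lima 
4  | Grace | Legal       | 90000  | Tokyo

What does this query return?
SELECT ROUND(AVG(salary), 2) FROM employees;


SUM(salary) = 370000
COUNT = 4
ROUND(AVG, 2) = ROUND(370000 / 4, 2) = 92500.0

92500.0


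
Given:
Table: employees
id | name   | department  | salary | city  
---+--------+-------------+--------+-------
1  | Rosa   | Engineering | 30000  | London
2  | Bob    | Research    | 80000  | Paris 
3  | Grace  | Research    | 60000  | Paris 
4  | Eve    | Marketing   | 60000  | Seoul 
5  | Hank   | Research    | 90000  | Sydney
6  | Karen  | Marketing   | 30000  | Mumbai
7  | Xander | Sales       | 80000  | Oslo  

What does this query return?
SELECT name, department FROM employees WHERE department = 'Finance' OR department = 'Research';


Filtering: department = 'Finance' OR 'Research'
Matching: 3 rows

3 rows:
Bob, Research
Grace, Research
Hank, Research


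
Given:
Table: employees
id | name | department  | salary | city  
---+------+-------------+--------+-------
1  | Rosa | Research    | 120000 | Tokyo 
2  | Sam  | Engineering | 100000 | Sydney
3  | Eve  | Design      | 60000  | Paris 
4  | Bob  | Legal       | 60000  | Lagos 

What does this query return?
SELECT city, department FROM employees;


Projecting columns: city, department

4 rows:
Tokyo, Research
Sydney, Engineering
Paris, Design
Lagos, Legal


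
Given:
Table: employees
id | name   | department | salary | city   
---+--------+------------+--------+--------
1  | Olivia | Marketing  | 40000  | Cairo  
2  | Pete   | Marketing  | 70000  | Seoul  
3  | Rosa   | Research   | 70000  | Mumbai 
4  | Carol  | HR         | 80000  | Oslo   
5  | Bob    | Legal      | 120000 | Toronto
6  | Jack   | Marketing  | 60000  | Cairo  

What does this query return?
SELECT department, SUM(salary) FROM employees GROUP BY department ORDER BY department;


Summing salary within each department:
  HR: 80000 = 80000
  Legal: 120000 = 120000
  Marketing: 40000 + 70000 + 60000 = 170000
  Research: 70000 = 70000


4 groups:
HR, 80000
Legal, 120000
Marketing, 170000
Research, 70000


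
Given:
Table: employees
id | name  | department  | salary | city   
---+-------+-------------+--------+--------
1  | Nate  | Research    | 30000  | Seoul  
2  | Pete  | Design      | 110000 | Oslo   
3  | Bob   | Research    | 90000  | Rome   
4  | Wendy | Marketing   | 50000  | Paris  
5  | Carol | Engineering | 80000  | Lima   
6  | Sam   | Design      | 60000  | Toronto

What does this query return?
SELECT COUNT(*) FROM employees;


COUNT(*) counts all rows

6


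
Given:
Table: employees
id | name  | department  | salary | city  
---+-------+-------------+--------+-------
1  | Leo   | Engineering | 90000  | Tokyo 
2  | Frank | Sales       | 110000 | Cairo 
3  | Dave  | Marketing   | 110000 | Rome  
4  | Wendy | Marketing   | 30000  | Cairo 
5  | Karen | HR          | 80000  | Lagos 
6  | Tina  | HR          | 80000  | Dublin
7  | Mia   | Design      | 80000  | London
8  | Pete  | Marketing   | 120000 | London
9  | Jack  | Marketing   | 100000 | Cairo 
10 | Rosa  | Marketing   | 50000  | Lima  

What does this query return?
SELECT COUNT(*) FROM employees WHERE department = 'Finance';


Counting rows where department = 'Finance'


0


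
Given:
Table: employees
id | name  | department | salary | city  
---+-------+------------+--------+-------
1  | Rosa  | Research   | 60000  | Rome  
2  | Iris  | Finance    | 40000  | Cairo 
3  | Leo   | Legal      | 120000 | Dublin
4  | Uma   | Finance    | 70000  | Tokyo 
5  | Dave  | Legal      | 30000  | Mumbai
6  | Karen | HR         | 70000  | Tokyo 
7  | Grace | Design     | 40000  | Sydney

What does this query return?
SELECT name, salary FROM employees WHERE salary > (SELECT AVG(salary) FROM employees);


Subquery: AVG(salary) = 61428.57
Filtering: salary > 61428.57
  Leo (120000) -> MATCH
  Uma (70000) -> MATCH
  Karen (70000) -> MATCH


3 rows:
Leo, 120000
Uma, 70000
Karen, 70000


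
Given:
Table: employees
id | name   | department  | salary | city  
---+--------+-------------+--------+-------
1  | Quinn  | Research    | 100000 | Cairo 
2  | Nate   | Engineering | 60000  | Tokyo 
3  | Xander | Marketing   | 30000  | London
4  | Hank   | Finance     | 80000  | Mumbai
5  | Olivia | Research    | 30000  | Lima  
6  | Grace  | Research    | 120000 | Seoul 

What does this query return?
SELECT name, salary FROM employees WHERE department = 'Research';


Filtering: department = 'Research'
Matching rows: 3

3 rows:
Quinn, 100000
Olivia, 30000
Grace, 120000


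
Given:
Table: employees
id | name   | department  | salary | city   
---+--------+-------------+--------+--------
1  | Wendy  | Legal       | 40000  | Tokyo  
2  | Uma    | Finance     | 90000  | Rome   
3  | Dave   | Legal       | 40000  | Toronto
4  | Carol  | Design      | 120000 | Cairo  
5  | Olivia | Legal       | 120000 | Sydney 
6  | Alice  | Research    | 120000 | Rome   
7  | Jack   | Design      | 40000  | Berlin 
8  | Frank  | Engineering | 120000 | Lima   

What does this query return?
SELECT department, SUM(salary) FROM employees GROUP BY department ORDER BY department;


Summing salary within each department:
  Design: 120000 + 40000 = 160000
  Engineering: 120000 = 120000
  Finance: 90000 = 90000
  Legal: 40000 + 40000 + 120000 = 200000
  Research: 120000 = 120000


5 groups:
Design, 160000
Engineering, 120000
Finance, 90000
Legal, 200000
Research, 120000


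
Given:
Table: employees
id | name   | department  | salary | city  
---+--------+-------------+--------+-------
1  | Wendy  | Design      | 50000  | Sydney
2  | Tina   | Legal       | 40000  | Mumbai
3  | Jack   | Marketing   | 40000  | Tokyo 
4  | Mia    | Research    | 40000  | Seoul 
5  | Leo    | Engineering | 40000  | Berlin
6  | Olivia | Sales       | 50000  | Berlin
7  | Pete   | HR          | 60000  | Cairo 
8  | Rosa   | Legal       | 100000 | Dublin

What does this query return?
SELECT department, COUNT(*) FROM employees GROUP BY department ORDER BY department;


Assigning each row to its department group:
  Wendy -> Design
  Tina -> Legal
  Jack -> Marketing
  Mia -> Research
  Leo -> Engineering
  Olivia -> Sales
  Pete -> HR
  Rosa -> Legal


7 groups:
Design, 1
Engineering, 1
HR, 1
Legal, 2
Marketing, 1
Research, 1
Sales, 1


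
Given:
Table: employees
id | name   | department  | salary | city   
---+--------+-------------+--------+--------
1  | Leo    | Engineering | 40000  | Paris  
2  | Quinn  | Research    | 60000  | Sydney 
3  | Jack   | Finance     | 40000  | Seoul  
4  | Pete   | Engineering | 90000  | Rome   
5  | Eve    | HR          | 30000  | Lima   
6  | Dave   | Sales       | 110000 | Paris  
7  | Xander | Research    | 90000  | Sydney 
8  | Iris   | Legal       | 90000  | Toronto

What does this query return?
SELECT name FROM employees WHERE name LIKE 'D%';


LIKE 'D%' matches names starting with 'D'
Matching: 1

1 rows:
Dave


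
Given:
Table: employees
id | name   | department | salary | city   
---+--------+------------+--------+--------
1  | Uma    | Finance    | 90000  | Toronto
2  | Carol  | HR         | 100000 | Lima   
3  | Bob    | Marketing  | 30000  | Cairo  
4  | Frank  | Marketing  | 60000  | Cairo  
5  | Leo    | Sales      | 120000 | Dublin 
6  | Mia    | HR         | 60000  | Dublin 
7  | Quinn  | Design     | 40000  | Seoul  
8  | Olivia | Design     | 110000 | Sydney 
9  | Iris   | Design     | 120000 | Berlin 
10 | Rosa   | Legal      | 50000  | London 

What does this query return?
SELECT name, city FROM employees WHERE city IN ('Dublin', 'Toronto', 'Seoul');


Filtering: city IN ('Dublin', 'Toronto', 'Seoul')
Matching: 4 rows

4 rows:
Uma, Toronto
Leo, Dublin
Mia, Dublin
Quinn, Seoul


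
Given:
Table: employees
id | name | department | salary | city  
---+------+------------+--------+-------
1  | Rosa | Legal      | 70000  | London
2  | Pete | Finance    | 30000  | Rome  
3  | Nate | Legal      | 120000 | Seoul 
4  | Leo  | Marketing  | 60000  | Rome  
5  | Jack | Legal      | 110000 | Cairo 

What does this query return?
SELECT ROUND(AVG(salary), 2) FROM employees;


SUM(salary) = 390000
COUNT = 5
ROUND(AVG, 2) = ROUND(390000 / 5, 2) = 78000.0

78000.0


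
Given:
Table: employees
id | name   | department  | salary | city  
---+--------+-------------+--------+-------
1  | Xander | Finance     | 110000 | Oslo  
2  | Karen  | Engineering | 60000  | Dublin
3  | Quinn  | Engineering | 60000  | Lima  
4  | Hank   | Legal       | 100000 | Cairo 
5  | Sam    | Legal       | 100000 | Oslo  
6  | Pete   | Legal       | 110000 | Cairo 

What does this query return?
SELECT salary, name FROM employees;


Projecting columns: salary, name

6 rows:
110000, Xander
60000, Karen
60000, Quinn
100000, Hank
100000, Sam
110000, Pete


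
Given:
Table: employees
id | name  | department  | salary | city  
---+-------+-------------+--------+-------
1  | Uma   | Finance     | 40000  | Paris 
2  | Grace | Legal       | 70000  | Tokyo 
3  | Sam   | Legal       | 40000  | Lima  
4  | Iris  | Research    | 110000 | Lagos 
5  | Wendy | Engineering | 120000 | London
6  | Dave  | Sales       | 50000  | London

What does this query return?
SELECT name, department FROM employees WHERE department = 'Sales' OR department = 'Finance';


Filtering: department = 'Sales' OR 'Finance'
Matching: 2 rows

2 rows:
Uma, Finance
Dave, Sales


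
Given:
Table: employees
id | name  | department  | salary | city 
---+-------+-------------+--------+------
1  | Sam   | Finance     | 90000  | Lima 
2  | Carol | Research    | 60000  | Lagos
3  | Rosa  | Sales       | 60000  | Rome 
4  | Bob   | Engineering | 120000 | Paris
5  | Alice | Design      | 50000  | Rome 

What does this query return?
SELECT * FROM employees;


SELECT * returns all 5 rows with all columns

5 rows:
1, Sam, Finance, 90000, Lima
2, Carol, Research, 60000, Lagos
3, Rosa, Sales, 60000, Rome
4, Bob, Engineering, 120000, Paris
5, Alice, Design, 50000, Rome


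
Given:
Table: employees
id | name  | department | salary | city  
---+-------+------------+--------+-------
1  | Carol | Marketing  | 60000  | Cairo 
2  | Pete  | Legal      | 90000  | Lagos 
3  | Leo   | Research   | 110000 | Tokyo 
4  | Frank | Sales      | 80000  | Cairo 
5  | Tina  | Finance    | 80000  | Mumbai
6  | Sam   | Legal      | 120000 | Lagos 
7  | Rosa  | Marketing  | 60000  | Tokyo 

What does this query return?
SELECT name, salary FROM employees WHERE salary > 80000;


Filtering: salary > 80000
Matching: 3 rows

3 rows:
Pete, 90000
Leo, 110000
Sam, 120000


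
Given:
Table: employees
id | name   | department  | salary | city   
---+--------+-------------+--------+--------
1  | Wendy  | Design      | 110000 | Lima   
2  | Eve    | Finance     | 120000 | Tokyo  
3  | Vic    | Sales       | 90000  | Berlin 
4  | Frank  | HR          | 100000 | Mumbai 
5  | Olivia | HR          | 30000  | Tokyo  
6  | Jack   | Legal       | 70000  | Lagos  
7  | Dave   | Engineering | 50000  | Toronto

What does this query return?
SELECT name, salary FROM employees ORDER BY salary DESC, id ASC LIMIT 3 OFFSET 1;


Sort by salary DESC (id ASC tiebreak), then skip 1 and take 3
Rows 2 through 4

3 rows:
Wendy, 110000
Frank, 100000
Vic, 90000


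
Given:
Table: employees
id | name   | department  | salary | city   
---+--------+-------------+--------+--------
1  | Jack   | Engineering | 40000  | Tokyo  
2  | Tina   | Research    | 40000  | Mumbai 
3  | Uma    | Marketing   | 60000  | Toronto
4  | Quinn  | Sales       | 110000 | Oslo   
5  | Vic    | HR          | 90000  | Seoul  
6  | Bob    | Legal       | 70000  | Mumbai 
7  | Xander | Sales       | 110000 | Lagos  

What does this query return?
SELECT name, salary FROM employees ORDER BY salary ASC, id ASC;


Sorting by salary ASC, then id ASC for ties

7 rows:
Jack, 40000
Tina, 40000
Uma, 60000
Bob, 70000
Vic, 90000
Quinn, 110000
Xander, 110000


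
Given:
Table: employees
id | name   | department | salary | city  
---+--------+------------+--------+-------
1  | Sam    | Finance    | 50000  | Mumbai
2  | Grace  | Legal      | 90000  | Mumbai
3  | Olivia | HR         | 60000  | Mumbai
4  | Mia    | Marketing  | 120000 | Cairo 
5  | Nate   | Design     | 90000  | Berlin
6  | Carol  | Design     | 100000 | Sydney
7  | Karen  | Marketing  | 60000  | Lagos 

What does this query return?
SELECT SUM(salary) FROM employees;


SUM(salary) = 50000 + 90000 + 60000 + 120000 + 90000 + 100000 + 60000 = 570000

570000


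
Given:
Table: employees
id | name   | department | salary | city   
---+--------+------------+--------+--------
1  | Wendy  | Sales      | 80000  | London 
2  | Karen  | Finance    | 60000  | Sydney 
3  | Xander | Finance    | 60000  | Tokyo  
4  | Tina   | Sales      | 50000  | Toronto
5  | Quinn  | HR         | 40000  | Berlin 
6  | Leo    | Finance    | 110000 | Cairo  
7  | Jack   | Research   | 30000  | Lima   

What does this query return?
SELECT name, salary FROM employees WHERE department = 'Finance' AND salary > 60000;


Filtering: department = 'Finance' AND salary > 60000
Matching: 1 rows

1 rows:
Leo, 110000


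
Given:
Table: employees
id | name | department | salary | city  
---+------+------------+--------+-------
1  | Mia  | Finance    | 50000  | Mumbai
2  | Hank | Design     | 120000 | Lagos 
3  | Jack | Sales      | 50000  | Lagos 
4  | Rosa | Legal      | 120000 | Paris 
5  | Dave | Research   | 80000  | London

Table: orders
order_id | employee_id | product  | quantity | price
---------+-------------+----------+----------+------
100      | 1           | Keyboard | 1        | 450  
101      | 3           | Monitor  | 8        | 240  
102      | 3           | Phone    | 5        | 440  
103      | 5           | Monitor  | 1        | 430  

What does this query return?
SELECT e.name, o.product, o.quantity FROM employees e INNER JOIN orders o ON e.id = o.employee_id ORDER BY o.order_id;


Joining employees.id = orders.employee_id:
  employee Mia (id=1) -> order Keyboard
  employee Jack (id=3) -> order Monitor
  employee Jack (id=3) -> order Phone
  employee Dave (id=5) -> order Monitor


4 rows:
Mia, Keyboard, 1
Jack, Monitor, 8
Jack, Phone, 5
Dave, Monitor, 1


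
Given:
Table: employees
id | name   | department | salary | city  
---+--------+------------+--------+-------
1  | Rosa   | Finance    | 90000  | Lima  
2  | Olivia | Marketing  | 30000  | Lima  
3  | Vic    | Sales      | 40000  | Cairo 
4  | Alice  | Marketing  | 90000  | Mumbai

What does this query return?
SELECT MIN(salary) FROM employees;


Salaries: 90000, 30000, 40000, 90000
MIN = 30000

30000


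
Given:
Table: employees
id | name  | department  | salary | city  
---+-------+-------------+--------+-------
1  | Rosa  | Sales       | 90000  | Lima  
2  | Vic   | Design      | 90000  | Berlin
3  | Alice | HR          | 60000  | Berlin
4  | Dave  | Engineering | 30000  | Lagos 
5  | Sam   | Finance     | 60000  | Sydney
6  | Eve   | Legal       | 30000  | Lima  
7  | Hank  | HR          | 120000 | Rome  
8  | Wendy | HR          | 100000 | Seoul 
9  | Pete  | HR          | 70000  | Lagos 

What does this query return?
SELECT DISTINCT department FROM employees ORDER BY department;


All 'department' values (row order): Sales, Design, HR, Engineering, Finance, Legal, HR, HR, HR
Removing duplicates leaves 6 unique value(s).

6 values:
Design
Engineering
Finance
HR
Legal
Sales


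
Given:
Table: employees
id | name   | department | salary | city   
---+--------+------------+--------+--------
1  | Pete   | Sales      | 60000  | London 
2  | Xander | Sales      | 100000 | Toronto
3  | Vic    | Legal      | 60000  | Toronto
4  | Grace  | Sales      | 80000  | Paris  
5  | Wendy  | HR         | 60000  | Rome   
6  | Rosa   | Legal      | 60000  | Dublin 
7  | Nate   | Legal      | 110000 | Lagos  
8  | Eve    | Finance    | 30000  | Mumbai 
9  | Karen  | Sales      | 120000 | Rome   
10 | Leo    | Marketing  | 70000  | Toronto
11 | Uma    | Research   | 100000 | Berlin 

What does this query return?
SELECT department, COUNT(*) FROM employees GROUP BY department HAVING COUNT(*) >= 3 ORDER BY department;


Groups with count >= 3:
  Legal: 3 -> PASS
  Sales: 4 -> PASS
  Finance: 1 -> filtered out
  HR: 1 -> filtered out
  Marketing: 1 -> filtered out
  Research: 1 -> filtered out


2 groups:
Legal, 3
Sales, 4


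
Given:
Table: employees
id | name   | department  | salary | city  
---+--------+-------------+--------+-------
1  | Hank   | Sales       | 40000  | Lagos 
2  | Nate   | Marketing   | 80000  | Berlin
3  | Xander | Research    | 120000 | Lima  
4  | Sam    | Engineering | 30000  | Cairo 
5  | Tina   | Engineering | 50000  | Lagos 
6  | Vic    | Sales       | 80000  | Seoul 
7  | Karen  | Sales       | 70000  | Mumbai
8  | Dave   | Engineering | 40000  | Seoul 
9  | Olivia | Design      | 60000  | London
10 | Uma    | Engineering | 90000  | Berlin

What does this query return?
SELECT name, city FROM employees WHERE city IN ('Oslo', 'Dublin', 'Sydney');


Filtering: city IN ('Oslo', 'Dublin', 'Sydney')
Matching: 0 rows

Empty result set (0 rows)


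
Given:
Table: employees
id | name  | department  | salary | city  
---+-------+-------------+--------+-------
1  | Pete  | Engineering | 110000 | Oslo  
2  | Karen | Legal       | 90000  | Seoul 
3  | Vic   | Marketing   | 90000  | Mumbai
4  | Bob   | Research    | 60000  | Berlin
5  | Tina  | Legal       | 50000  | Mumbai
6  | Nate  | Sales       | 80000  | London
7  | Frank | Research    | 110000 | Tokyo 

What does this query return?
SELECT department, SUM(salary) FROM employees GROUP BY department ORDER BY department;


Summing salary within each department:
  Engineering: 110000 = 110000
  Legal: 90000 + 50000 = 140000
  Marketing: 90000 = 90000
  Research: 60000 + 110000 = 170000
  Sales: 80000 = 80000


5 groups:
Engineering, 110000
Legal, 140000
Marketing, 90000
Research, 170000
Sales, 80000


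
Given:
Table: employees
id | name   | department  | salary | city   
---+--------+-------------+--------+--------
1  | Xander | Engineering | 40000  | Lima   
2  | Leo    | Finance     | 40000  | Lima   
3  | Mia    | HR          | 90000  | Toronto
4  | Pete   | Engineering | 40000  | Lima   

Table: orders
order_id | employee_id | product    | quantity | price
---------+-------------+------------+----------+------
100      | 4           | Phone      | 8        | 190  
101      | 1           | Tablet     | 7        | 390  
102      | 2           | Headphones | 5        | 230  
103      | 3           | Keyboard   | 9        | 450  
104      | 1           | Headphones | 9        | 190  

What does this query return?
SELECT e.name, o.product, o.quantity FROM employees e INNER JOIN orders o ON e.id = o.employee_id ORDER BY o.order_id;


Joining employees.id = orders.employee_id:
  employee Pete (id=4) -> order Phone
  employee Xander (id=1) -> order Tablet
  employee Leo (id=2) -> order Headphones
  employee Mia (id=3) -> order Keyboard
  employee Xander (id=1) -> order Headphones


5 rows:
Pete, Phone, 8
Xander, Tablet, 7
Leo, Headphones, 5
Mia, Keyboard, 9
Xander, Headphones, 9


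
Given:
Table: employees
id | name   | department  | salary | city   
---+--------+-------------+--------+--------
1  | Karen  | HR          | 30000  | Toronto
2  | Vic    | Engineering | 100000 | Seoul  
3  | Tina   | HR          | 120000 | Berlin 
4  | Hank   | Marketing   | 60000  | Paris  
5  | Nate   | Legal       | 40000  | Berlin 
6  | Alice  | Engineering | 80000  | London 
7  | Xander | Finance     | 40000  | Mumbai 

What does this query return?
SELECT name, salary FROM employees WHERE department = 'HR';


Filtering: department = 'HR'
Matching rows: 2

2 rows:
Karen, 30000
Tina, 120000


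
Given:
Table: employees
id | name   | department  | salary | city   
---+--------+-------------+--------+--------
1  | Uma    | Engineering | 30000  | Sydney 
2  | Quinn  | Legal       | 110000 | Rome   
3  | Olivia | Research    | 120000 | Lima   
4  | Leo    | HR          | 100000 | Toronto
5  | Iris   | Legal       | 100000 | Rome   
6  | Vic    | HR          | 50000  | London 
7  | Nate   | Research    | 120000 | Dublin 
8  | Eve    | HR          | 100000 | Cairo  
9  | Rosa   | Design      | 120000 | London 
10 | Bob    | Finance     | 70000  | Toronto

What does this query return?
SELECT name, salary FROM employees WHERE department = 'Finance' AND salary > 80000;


Filtering: department = 'Finance' AND salary > 80000
Matching: 0 rows

Empty result set (0 rows)


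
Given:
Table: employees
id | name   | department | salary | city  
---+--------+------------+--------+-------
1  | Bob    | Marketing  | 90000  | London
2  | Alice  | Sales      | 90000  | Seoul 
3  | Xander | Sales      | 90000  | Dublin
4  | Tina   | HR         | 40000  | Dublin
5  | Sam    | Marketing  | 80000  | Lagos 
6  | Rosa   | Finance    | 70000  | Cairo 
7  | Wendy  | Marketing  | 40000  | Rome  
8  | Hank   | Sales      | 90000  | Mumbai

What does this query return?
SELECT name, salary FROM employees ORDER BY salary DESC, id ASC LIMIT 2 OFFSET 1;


Sort by salary DESC (id ASC tiebreak), then skip 1 and take 2
Rows 2 through 3

2 rows:
Alice, 90000
Xander, 90000


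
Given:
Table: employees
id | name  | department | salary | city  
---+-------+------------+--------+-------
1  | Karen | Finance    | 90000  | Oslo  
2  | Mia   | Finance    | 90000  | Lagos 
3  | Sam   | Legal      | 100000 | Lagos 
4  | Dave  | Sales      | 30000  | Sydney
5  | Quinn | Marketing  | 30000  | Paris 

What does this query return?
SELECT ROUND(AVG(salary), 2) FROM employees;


SUM(salary) = 340000
COUNT = 5
ROUND(AVG, 2) = ROUND(340000 / 5, 2) = 68000.0

68000.0


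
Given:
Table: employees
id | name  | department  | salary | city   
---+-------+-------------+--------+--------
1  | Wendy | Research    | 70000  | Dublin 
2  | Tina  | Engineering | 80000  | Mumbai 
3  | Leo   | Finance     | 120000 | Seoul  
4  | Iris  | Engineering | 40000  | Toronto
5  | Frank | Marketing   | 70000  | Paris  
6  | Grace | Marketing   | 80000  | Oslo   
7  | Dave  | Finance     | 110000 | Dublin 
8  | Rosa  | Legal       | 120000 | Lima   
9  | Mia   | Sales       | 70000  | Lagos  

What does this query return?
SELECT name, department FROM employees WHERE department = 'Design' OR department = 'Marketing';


Filtering: department = 'Design' OR 'Marketing'
Matching: 2 rows

2 rows:
Frank, Marketing
Grace, Marketing


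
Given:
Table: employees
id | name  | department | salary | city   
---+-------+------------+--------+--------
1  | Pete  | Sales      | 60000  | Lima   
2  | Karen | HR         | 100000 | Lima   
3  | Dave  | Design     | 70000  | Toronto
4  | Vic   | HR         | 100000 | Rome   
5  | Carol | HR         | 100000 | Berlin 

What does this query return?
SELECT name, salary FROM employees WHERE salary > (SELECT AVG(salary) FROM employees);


Subquery: AVG(salary) = 86000.0
Filtering: salary > 86000.0
  Karen (100000) -> MATCH
  Vic (100000) -> MATCH
  Carol (100000) -> MATCH


3 rows:
Karen, 100000
Vic, 100000
Carol, 100000


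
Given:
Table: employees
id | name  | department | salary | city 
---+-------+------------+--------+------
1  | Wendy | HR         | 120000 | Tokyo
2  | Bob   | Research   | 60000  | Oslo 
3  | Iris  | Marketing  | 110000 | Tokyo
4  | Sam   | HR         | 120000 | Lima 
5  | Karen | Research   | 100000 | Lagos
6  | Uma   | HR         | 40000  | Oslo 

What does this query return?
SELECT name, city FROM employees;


Projecting columns: name, city

6 rows:
Wendy, Tokyo
Bob, Oslo
Iris, Tokyo
Sam, Lima
Karen, Lagos
Uma, Oslo


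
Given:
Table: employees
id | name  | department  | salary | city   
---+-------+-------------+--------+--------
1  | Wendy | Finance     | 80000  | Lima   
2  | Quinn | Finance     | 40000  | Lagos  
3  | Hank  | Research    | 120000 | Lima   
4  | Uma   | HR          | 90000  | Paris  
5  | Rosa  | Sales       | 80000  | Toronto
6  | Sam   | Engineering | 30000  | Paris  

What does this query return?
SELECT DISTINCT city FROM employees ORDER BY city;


All 'city' values (row order): Lima, Lagos, Lima, Paris, Toronto, Paris
Removing duplicates leaves 4 unique value(s).

4 values:
Lagos
Lima
Paris
Toronto


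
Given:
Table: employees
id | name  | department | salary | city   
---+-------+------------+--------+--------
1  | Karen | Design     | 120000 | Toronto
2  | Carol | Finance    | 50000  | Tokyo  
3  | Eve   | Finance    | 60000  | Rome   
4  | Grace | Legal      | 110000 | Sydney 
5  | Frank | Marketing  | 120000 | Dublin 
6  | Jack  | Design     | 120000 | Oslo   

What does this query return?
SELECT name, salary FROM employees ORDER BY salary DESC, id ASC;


Sorting by salary DESC, then id ASC for ties

6 rows:
Karen, 120000
Frank, 120000
Jack, 120000
Grace, 110000
Eve, 60000
Carol, 50000


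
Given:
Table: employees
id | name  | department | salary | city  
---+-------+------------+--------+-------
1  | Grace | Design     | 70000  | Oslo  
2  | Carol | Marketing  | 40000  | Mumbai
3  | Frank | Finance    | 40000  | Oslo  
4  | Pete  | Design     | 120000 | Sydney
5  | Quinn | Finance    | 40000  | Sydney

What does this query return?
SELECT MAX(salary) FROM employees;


Salaries: 70000, 40000, 40000, 120000, 40000
MAX = 120000

120000


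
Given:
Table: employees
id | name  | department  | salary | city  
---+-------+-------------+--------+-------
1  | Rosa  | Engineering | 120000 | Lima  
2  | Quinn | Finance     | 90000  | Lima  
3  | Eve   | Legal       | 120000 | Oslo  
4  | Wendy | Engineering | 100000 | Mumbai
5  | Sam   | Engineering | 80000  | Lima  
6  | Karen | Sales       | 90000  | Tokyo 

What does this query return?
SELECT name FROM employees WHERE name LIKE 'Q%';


LIKE 'Q%' matches names starting with 'Q'
Matching: 1

1 rows:
Quinn


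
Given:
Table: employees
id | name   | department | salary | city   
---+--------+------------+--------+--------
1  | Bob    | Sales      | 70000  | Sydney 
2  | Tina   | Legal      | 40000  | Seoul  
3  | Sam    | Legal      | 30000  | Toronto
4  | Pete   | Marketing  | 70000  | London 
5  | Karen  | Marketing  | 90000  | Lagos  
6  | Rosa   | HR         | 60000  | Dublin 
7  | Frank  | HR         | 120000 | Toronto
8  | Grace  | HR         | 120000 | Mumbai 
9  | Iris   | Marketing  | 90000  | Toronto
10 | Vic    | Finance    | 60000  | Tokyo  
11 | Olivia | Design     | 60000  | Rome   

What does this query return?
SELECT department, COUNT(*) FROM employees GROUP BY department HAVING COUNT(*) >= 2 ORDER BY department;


Groups with count >= 2:
  HR: 3 -> PASS
  Legal: 2 -> PASS
  Marketing: 3 -> PASS
  Design: 1 -> filtered out
  Finance: 1 -> filtered out
  Sales: 1 -> filtered out


3 groups:
HR, 3
Legal, 2
Marketing, 3


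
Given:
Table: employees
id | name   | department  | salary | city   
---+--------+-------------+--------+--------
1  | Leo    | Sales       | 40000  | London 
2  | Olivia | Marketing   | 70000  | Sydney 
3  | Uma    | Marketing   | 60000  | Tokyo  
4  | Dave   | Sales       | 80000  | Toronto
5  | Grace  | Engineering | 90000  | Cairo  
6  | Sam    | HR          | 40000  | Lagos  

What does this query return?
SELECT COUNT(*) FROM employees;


COUNT(*) counts all rows

6


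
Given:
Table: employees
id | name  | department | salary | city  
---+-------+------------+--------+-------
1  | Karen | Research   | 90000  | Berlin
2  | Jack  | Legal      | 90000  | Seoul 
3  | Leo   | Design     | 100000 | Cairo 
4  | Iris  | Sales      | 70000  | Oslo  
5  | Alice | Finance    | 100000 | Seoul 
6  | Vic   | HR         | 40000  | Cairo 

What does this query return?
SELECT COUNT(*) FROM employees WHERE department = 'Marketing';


Counting rows where department = 'Marketing'


0


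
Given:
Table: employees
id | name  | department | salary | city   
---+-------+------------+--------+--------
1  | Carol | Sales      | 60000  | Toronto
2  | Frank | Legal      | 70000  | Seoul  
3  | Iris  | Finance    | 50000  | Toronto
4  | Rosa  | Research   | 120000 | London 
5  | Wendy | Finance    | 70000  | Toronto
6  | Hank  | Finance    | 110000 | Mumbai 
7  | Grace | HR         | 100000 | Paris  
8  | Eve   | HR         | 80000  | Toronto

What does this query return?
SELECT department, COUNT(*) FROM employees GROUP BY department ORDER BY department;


Assigning each row to its department group:
  Carol -> Sales
  Frank -> Legal
  Iris -> Finance
  Rosa -> Research
  Wendy -> Finance
  Hank -> Finance
  Grace -> HR
  Eve -> HR


5 groups:
Finance, 3
HR, 2
Legal, 1
Research, 1
Sales, 1


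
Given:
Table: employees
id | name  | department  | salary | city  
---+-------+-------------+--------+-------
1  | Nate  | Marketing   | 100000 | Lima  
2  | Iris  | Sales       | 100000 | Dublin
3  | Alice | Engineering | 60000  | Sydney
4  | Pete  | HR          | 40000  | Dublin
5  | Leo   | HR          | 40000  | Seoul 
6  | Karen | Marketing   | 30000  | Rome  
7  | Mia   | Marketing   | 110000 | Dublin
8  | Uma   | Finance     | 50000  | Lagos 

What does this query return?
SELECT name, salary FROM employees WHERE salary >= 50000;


Filtering: salary >= 50000
Matching: 5 rows

5 rows:
Nate, 100000
Iris, 100000
Alice, 60000
Mia, 110000
Uma, 50000


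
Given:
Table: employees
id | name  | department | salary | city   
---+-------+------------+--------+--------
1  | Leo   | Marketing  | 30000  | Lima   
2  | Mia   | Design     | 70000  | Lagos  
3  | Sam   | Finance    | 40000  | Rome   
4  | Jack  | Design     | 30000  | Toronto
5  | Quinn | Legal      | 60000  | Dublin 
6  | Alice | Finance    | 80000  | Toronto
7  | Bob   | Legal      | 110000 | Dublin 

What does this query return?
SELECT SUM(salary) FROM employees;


SUM(salary) = 30000 + 70000 + 40000 + 30000 + 60000 + 80000 + 110000 = 420000

420000


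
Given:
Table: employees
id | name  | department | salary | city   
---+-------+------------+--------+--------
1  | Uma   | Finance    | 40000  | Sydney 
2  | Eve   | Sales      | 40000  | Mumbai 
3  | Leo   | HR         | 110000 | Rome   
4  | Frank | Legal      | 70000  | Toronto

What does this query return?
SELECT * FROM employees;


SELECT * returns all 4 rows with all columns

4 rows:
1, Uma, Finance, 40000, Sydney
2, Eve, Sales, 40000, Mumbai
3, Leo, HR, 110000, Rome
4, Frank, Legal, 70000, Toronto


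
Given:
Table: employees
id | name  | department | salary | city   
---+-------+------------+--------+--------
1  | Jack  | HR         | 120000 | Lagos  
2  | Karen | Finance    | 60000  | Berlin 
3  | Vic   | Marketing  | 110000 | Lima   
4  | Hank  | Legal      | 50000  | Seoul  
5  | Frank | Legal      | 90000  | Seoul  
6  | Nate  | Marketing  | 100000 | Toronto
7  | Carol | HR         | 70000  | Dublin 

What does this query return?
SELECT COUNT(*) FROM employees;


COUNT(*) counts all rows

7


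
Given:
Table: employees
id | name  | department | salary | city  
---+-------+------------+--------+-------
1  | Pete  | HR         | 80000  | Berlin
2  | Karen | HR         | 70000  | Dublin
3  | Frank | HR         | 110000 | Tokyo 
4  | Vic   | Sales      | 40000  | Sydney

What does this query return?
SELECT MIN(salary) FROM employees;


Salaries: 80000, 70000, 110000, 40000
MIN = 40000

40000


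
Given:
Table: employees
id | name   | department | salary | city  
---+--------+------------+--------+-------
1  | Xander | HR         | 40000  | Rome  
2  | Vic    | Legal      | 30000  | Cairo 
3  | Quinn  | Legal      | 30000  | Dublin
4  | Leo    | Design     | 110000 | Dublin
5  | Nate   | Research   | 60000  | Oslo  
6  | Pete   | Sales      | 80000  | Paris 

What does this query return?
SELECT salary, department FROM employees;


Projecting columns: salary, department

6 rows:
40000, HR
30000, Legal
30000, Legal
110000, Design
60000, Research
80000, Sales


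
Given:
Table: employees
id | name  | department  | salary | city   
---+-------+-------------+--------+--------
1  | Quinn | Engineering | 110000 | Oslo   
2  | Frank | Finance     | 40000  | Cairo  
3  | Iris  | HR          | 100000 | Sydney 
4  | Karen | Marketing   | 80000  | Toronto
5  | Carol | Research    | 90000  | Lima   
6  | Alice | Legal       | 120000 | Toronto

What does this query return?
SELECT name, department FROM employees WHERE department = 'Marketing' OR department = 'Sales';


Filtering: department = 'Marketing' OR 'Sales'
Matching: 1 rows

1 rows:
Karen, Marketing


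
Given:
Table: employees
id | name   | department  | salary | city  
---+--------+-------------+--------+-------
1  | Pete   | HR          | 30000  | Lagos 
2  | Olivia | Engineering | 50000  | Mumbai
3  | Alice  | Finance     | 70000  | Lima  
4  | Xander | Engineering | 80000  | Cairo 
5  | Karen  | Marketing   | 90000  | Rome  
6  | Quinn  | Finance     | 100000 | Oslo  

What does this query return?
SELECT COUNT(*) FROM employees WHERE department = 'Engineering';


Counting rows where department = 'Engineering'
  Olivia -> MATCH
  Xander -> MATCH


2


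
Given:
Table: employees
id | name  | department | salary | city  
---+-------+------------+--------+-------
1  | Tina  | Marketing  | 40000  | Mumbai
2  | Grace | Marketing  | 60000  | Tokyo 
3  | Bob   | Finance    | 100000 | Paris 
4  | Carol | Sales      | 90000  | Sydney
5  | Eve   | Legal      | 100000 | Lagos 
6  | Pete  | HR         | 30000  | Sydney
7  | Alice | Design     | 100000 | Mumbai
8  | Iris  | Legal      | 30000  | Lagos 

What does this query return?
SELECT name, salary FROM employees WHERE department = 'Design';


Filtering: department = 'Design'
Matching rows: 1

1 rows:
Alice, 100000


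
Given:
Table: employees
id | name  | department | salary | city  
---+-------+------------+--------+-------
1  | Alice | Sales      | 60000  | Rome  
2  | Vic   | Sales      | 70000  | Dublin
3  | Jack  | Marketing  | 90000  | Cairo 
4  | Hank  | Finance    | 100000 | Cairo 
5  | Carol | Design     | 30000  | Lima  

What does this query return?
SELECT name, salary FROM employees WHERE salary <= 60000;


Filtering: salary <= 60000
Matching: 2 rows

2 rows:
Alice, 60000
Carol, 30000


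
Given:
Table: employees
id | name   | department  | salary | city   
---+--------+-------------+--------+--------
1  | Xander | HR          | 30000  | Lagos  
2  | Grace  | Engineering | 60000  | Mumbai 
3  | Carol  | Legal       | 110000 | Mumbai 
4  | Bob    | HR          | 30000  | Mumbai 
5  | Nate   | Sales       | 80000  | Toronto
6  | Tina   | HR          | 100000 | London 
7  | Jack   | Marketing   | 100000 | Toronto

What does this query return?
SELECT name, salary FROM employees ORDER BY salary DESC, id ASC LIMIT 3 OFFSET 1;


Sort by salary DESC (id ASC tiebreak), then skip 1 and take 3
Rows 2 through 4

3 rows:
Tina, 100000
Jack, 100000
Nate, 80000


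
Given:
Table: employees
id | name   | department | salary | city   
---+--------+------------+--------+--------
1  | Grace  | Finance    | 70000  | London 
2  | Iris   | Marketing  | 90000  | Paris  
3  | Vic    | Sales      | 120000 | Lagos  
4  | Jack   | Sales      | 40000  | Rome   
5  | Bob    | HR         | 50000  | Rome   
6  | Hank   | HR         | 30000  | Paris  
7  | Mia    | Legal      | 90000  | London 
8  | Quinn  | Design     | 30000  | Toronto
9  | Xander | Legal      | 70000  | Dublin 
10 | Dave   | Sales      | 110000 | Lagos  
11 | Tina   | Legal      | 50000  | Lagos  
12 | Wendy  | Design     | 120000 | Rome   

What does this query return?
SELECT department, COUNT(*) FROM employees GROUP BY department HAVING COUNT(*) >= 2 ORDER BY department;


Groups with count >= 2:
  Design: 2 -> PASS
  HR: 2 -> PASS
  Legal: 3 -> PASS
  Sales: 3 -> PASS
  Finance: 1 -> filtered out
  Marketing: 1 -> filtered out


4 groups:
Design, 2
HR, 2
Legal, 3
Sales, 3


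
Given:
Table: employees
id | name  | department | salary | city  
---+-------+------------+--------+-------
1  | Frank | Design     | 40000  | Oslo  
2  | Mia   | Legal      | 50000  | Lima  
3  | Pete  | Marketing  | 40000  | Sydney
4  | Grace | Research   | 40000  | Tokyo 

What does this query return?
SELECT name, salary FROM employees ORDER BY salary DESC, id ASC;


Sorting by salary DESC, then id ASC for ties

4 rows:
Mia, 50000
Frank, 40000
Pete, 40000
Grace, 40000


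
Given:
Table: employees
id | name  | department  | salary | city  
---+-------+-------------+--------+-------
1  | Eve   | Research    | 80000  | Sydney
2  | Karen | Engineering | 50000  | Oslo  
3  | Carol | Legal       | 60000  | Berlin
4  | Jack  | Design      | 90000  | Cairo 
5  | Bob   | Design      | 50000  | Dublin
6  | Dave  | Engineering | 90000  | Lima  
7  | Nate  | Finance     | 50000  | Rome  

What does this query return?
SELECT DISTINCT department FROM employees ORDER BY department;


All 'department' values (row order): Research, Engineering, Legal, Design, Design, Engineering, Finance
Removing duplicates leaves 5 unique value(s).

5 values:
Design
Engineering
Finance
Legal
Research
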